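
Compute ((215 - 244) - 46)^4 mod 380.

215 - 244 = -29 ≡ 351 (mod 380)
351 - 46 = 305
(305)^4 ≡ 305 (mod 380)

305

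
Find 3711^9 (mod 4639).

3895

Compute successive squares:
9 in binary is 1001, i.e. 9 = 8 + 1.
3711^1 ≡ 3711 (mod 4639)
3711^2 ≡ 3711^2 = 13771521 ≡ 2969 (mod 4639)
3711^4 ≡ 2969^2 = 8814961 ≡ 861 (mod 4639)
3711^8 ≡ 861^2 = 741321 ≡ 3720 (mod 4639)
3711^9 = 3711^8 · 3711^1 ≡ 3720 · 3711 (mod 4639).
3720 · 3711 = 13804920 ≡ 3895 (mod 4639).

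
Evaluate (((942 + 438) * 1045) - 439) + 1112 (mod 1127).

213

942 + 438 = 1380 ≡ 253 (mod 1127)
253 * 1045 = 264385 ≡ 667 (mod 1127)
667 - 439 = 228
228 + 1112 = 1340 ≡ 213 (mod 1127)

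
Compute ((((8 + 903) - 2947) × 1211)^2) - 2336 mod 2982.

8 + 903 = 911
911 - 2947 = -2036 ≡ 946 (mod 2982)
946 × 1211 = 1145606 ≡ 518 (mod 2982)
(518)^2 ≡ 2926 (mod 2982)
2926 - 2336 = 590

590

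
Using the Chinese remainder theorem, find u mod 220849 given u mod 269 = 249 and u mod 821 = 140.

22307

269⁻¹ mod 821: 269*293 ≡ 1 (mod 821), so 269⁻¹ ≡ 293.
u = 249 + 269*((140 − 249)*293 mod 821) = 249 + 269*82 = 22307.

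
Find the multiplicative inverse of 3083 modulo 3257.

1329

Apply the Euclidean algorithm and back-substitute:
3257 = 1×3083 + 174
3083 = 17×174 + 125
174 = 1×125 + 49
125 = 2×49 + 27
49 = 1×27 + 22
27 = 1×22 + 5
22 = 4×5 + 2
5 = 2×2 + 1
2 = 2×1 + 0
gcd(3083, 3257) = 1, so the inverse exists.
Back-substitute for 1:
1 = 1×5 − 2×2
  = −2×22 + 9×5
  = 9×27 − 11×22
  = −11×49 + 20×27
  = 20×125 − 51×49
  = −51×174 + 71×125
  = 71×3083 − 1258×174
  = −1258×3257 + 1329×3083
So 3083⁻¹ ≡ 1329 (mod 3257).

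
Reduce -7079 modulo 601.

133

-7079 = -12·601 + 133, so -7079 ≡ 133 (mod 601).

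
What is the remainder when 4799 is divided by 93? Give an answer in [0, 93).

4799 = 51·93 + 56, so 4799 ≡ 56 (mod 93).

56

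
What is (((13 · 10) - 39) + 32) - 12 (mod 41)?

13 · 10 = 130 ≡ 7 (mod 41)
7 - 39 = -32 ≡ 9 (mod 41)
9 + 32 = 41 ≡ 0 (mod 41)
0 - 12 = -12 ≡ 29 (mod 41)

29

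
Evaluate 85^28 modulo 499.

361

28 in binary is 11100, i.e. 28 = 16 + 8 + 4.
85^1 ≡ 85 (mod 499)
85^2 ≡ 85^2 = 7225 ≡ 239 (mod 499)
85^4 ≡ 239^2 = 57121 ≡ 235 (mod 499)
85^8 ≡ 235^2 = 55225 ≡ 335 (mod 499)
85^16 ≡ 335^2 = 112225 ≡ 449 (mod 499)
85^28 = 85^16 * 85^8 * 85^4 ≡ 449 * 335 * 235 (mod 499).
Accumulate the product:
449 * 335 = 150415 ≡ 216
216 * 235 = 50760 ≡ 361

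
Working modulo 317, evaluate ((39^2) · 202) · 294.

(39)^2 ≡ 253 (mod 317)
253 · 202 = 51106 ≡ 69 (mod 317)
69 · 294 = 20286 ≡ 315 (mod 317)

315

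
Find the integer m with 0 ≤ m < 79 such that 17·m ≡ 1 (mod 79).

79 = 4×17 + 11
17 = 1×11 + 6
11 = 1×6 + 5
6 = 1×5 + 1
5 = 5×1 + 0
gcd(17, 79) = 1, so the inverse exists.
Back-substitute for 1:
1 = 1×6 − 1×5
  = −1×11 + 2×6
  = 2×17 − 3×11
  = −3×79 + 14×17
So 17⁻¹ ≡ 14 (mod 79).

14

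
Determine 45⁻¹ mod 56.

5

Apply the Euclidean algorithm and back-substitute:
56 = 1×45 + 11
45 = 4×11 + 1
11 = 11×1 + 0
gcd(45, 56) = 1, so the inverse exists.
Back-substitute for 1:
1 = 1×45 − 4×11
  = −4×56 + 5×45
So 45⁻¹ ≡ 5 (mod 56).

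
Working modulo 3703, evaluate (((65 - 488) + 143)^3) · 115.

65 - 488 = -423 ≡ 3280 (mod 3703)
3280 + 143 = 3423
(3423)^3 ≡ 3087 (mod 3703)
3087 · 115 = 355005 ≡ 3220 (mod 3703)

3220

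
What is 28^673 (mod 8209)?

2966

673 in binary is 1010100001, i.e. 673 = 512 + 128 + 32 + 1.
28^1 ≡ 28 (mod 8209)
28^2 ≡ 28^2 = 784 (mod 8209)
28^4 ≡ 784^2 = 614656 ≡ 7190 (mod 8209)
28^8 ≡ 7190^2 = 51696100 ≡ 4027 (mod 8209)
28^16 ≡ 4027^2 = 16216729 ≡ 3954 (mod 8209)
28^32 ≡ 3954^2 = 15634116 ≡ 4180 (mod 8209)
28^64 ≡ 4180^2 = 17472400 ≡ 3648 (mod 8209)
28^128 ≡ 3648^2 = 13307904 ≡ 1115 (mod 8209)
28^256 ≡ 1115^2 = 1243225 ≡ 3666 (mod 8209)
28^512 ≡ 3666^2 = 13439556 ≡ 1423 (mod 8209)
28^673 = 28^512 × 28^128 × 28^32 × 28^1 ≡ 1423 × 1115 × 4180 × 28 (mod 8209).
Accumulate the product:
1423 × 1115 = 1586645 ≡ 2308
2308 × 4180 = 9647440 ≡ 1865
1865 × 28 = 52220 ≡ 2966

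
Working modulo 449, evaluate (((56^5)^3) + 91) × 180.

377

(56)^5 ≡ 50 (mod 449)
(50)^3 ≡ 178 (mod 449)
178 + 91 = 269
269 × 180 = 48420 ≡ 377 (mod 449)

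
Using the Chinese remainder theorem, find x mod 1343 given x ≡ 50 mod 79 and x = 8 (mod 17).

603

79⁻¹ mod 17: 79·14 ≡ 1 (mod 17), so 79⁻¹ ≡ 14.
x = 50 + 79·((8 − 50)·14 mod 17) = 50 + 79·7 = 603.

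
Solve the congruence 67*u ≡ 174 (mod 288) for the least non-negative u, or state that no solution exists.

gcd(67, 288) = 1, so a unique solution mod 288 exists.
67⁻¹ ≡ 43 (mod 288).
u ≡ 43*174 ≡ 282 (mod 288).

282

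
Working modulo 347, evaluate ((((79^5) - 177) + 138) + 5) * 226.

(79)^5 ≡ 240 (mod 347)
240 - 177 = 63
63 + 138 = 201
201 + 5 = 206
206 * 226 = 46556 ≡ 58 (mod 347)

58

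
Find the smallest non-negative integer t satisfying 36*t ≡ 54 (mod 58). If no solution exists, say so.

16

gcd(36, 58) = 2, and 2 | 54, so solutions exist.
Divide through by 2: 18*t ≡ 27 mod 29.
18⁻¹ ≡ 21 (mod 29).
t ≡ 21*27 ≡ 16 (mod 29).
The smallest non-negative solution is t = 16.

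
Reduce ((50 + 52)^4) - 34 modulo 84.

26

50 + 52 = 102 ≡ 18 (mod 84)
(18)^4 ≡ 60 (mod 84)
60 - 34 = 26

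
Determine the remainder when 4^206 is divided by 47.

12

Using repeated squaring:
206 in binary is 11001110, i.e. 206 = 128 + 64 + 8 + 4 + 2.
4^1 ≡ 4 (mod 47)
4^2 ≡ 4^2 = 16 (mod 47)
4^4 ≡ 16^2 = 256 ≡ 21 (mod 47)
4^8 ≡ 21^2 = 441 ≡ 18 (mod 47)
4^16 ≡ 18^2 = 324 ≡ 42 (mod 47)
4^32 ≡ 42^2 = 1764 ≡ 25 (mod 47)
4^64 ≡ 25^2 = 625 ≡ 14 (mod 47)
4^128 ≡ 14^2 = 196 ≡ 8 (mod 47)
4^206 = 4^128 · 4^64 · 4^8 · 4^4 · 4^2 ≡ 8 · 14 · 18 · 21 · 16 (mod 47).
Accumulate the product:
8 · 14 = 112 ≡ 18
18 · 18 = 324 ≡ 42
42 · 21 = 882 ≡ 36
36 · 16 = 576 ≡ 12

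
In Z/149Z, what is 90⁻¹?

101

Apply the Euclidean algorithm and back-substitute:
149 = 1×90 + 59
90 = 1×59 + 31
59 = 1×31 + 28
31 = 1×28 + 3
28 = 9×3 + 1
3 = 3×1 + 0
gcd(90, 149) = 1, so the inverse exists.
Back-substitute for 1:
1 = 1×28 − 9×3
  = −9×31 + 10×28
  = 10×59 − 19×31
  = −19×90 + 29×59
  = 29×149 − 48×90
So 90⁻¹ ≡ −48 ≡ 101 (mod 149).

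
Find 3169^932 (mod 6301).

1172

By square-and-multiply:
3169^1 ≡ 3169 (mod 6301)
3169^2 ≡ 3169^2 = 10042561 ≡ 5068 (mod 6301)
3169^4 ≡ 5068^2 = 25684624 ≡ 1748 (mod 6301)
3169^8 ≡ 1748^2 = 3055504 ≡ 5820 (mod 6301)
3169^16 ≡ 5820^2 = 33872400 ≡ 4525 (mod 6301)
3169^32 ≡ 4525^2 = 20475625 ≡ 3676 (mod 6301)
3169^64 ≡ 3676^2 = 13512976 ≡ 3632 (mod 6301)
3169^128 ≡ 3632^2 = 13191424 ≡ 3431 (mod 6301)
3169^256 ≡ 3431^2 = 11771761 ≡ 1493 (mod 6301)
3169^512 ≡ 1493^2 = 2229049 ≡ 4796 (mod 6301)
3169^932 = 3169^512 × 3169^256 × 3169^128 × 3169^32 × 3169^4 ≡ 4796 × 1493 × 3431 × 3676 × 1748 (mod 6301).
Accumulate the product:
4796 × 1493 = 7160428 ≡ 2492
2492 × 3431 = 8550052 ≡ 5896
5896 × 3676 = 21673696 ≡ 4557
4557 × 1748 = 7965636 ≡ 1172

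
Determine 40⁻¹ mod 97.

17

97 = 2×40 + 17
40 = 2×17 + 6
17 = 2×6 + 5
6 = 1×5 + 1
5 = 5×1 + 0
gcd(40, 97) = 1, so the inverse exists.
Back-substitute for 1:
1 = 1×6 − 1×5
  = −1×17 + 3×6
  = 3×40 − 7×17
  = −7×97 + 17×40
So 40⁻¹ ≡ 17 (mod 97).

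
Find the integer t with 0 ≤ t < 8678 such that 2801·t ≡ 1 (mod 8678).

4765

Run the extended Euclidean algorithm:
8678 = 3·2801 + 275
2801 = 10·275 + 51
275 = 5·51 + 20
51 = 2·20 + 11
20 = 1·11 + 9
11 = 1·9 + 2
9 = 4·2 + 1
2 = 2·1 + 0
gcd(2801, 8678) = 1, so the inverse exists.
Bézout: 1 = 1263·8678 − 3913·2801.
So 2801⁻¹ ≡ −3913 ≡ 4765 (mod 8678).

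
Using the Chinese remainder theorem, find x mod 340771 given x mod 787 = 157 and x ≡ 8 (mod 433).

787⁻¹ mod 433: 787×285 ≡ 1 (mod 433), so 787⁻¹ ≡ 285.
x = 157 + 787×((8 − 157)×285 mod 433) = 157 + 787×402 = 316531.
Check: 316531 mod 787 = 157, 316531 mod 433 = 8. ✓

316531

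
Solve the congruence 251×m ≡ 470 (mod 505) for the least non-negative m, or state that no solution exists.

360

gcd(251, 505) = 1, so a unique solution mod 505 exists.
251⁻¹ ≡ 336 (mod 505).
m ≡ 336×470 ≡ 360 (mod 505).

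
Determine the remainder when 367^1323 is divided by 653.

1323 in binary is 10100101011, i.e. 1323 = 1024 + 256 + 32 + 8 + 2 + 1.
367^1 ≡ 367 (mod 653)
367^2 ≡ 367^2 = 134689 ≡ 171 (mod 653)
367^4 ≡ 171^2 = 29241 ≡ 509 (mod 653)
367^8 ≡ 509^2 = 259081 ≡ 493 (mod 653)
367^16 ≡ 493^2 = 243049 ≡ 133 (mod 653)
367^32 ≡ 133^2 = 17689 ≡ 58 (mod 653)
367^64 ≡ 58^2 = 3364 ≡ 99 (mod 653)
367^128 ≡ 99^2 = 9801 ≡ 6 (mod 653)
367^256 ≡ 6^2 = 36 (mod 653)
367^512 ≡ 36^2 = 1296 ≡ 643 (mod 653)
367^1024 ≡ 643^2 = 413449 ≡ 100 (mod 653)
367^1323 = 367^1024 * 367^256 * 367^32 * 367^8 * 367^2 * 367^1 ≡ 100 * 36 * 58 * 493 * 171 * 367 (mod 653).
Accumulate the product:
100 * 36 = 3600 ≡ 335
335 * 58 = 19430 ≡ 493
493 * 493 = 243049 ≡ 133
133 * 171 = 22743 ≡ 541
541 * 367 = 198547 ≡ 35

35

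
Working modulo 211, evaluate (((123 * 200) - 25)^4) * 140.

32

123 * 200 = 24600 ≡ 124 (mod 211)
124 - 25 = 99
(99)^4 ≡ 163 (mod 211)
163 * 140 = 22820 ≡ 32 (mod 211)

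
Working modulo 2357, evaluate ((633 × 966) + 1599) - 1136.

633 × 966 = 611478 ≡ 1015 (mod 2357)
1015 + 1599 = 2614 ≡ 257 (mod 2357)
257 - 1136 = -879 ≡ 1478 (mod 2357)

1478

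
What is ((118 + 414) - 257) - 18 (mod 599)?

257

118 + 414 = 532
532 - 257 = 275
275 - 18 = 257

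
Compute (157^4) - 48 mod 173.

(157)^4 ≡ 142 (mod 173)
142 - 48 = 94

94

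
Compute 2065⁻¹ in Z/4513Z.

3099

4513 = 2·2065 + 383
2065 = 5·383 + 150
383 = 2·150 + 83
150 = 1·83 + 67
83 = 1·67 + 16
67 = 4·16 + 3
16 = 5·3 + 1
3 = 3·1 + 0
gcd(2065, 4513) = 1, so the inverse exists.
Back-substitute for 1:
1 = 1·16 − 5·3
  = −5·67 + 21·16
  = 21·83 − 26·67
  = −26·150 + 47·83
  = 47·383 − 120·150
  = −120·2065 + 647·383
  = 647·4513 − 1414·2065
So 2065⁻¹ ≡ −1414 ≡ 3099 (mod 4513).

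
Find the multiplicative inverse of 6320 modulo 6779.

Apply the Euclidean algorithm and back-substitute:
6779 = 1×6320 + 459
6320 = 13×459 + 353
459 = 1×353 + 106
353 = 3×106 + 35
106 = 3×35 + 1
35 = 35×1 + 0
gcd(6320, 6779) = 1, so the inverse exists.
Bézout: 1 = 179×6779 − 192×6320.
So 6320⁻¹ ≡ −192 ≡ 6587 (mod 6779).

6587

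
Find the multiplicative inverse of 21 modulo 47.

9

47 = 2·21 + 5
21 = 4·5 + 1
5 = 5·1 + 0
gcd(21, 47) = 1, so the inverse exists.
Bézout: 1 = −4·47 + 9·21.
So 21⁻¹ ≡ 9 (mod 47).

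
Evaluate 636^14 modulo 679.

673

Using repeated squaring:
14 in binary is 1110, i.e. 14 = 8 + 4 + 2.
636^1 ≡ 636 (mod 679)
636^2 ≡ 636^2 = 404496 ≡ 491 (mod 679)
636^4 ≡ 491^2 = 241081 ≡ 36 (mod 679)
636^8 ≡ 36^2 = 1296 ≡ 617 (mod 679)
636^14 = 636^8 × 636^4 × 636^2 ≡ 617 × 36 × 491 (mod 679).
Accumulate the product:
617 × 36 = 22212 ≡ 484
484 × 491 = 237644 ≡ 673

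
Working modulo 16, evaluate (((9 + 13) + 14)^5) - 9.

9 + 13 = 22 ≡ 6 (mod 16)
6 + 14 = 20 ≡ 4 (mod 16)
(4)^5 ≡ 0 (mod 16)
0 - 9 = -9 ≡ 7 (mod 16)

7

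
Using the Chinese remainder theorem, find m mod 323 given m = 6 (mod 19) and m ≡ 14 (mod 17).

82

19⁻¹ mod 17: 19×9 ≡ 1 (mod 17), so 19⁻¹ ≡ 9.
m = 6 + 19×((14 − 6)×9 mod 17) = 6 + 19×4 = 82.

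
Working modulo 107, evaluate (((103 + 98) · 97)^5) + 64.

103 + 98 = 201 ≡ 94 (mod 107)
94 · 97 = 9118 ≡ 23 (mod 107)
(23)^5 ≡ 79 (mod 107)
79 + 64 = 143 ≡ 36 (mod 107)

36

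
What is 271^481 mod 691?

528

Using repeated squaring:
481 in binary is 111100001, i.e. 481 = 256 + 128 + 64 + 32 + 1.
271^1 ≡ 271 (mod 691)
271^2 ≡ 271^2 = 73441 ≡ 195 (mod 691)
271^4 ≡ 195^2 = 38025 ≡ 20 (mod 691)
271^8 ≡ 20^2 = 400 (mod 691)
271^16 ≡ 400^2 = 160000 ≡ 379 (mod 691)
271^32 ≡ 379^2 = 143641 ≡ 604 (mod 691)
271^64 ≡ 604^2 = 364816 ≡ 659 (mod 691)
271^128 ≡ 659^2 = 434281 ≡ 333 (mod 691)
271^256 ≡ 333^2 = 110889 ≡ 329 (mod 691)
271^481 = 271^256 · 271^128 · 271^64 · 271^32 · 271^1 ≡ 329 · 333 · 659 · 604 · 271 (mod 691).
Accumulate the product:
329 · 333 = 109557 ≡ 379
379 · 659 = 249761 ≡ 310
310 · 604 = 187240 ≡ 670
670 · 271 = 181570 ≡ 528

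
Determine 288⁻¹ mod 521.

360

Apply the Euclidean algorithm and back-substitute:
521 = 1*288 + 233
288 = 1*233 + 55
233 = 4*55 + 13
55 = 4*13 + 3
13 = 4*3 + 1
3 = 3*1 + 0
gcd(288, 521) = 1, so the inverse exists.
Bézout: 1 = 89*521 − 161*288.
So 288⁻¹ ≡ −161 ≡ 360 (mod 521).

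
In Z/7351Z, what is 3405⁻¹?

Run the extended Euclidean algorithm:
7351 = 2*3405 + 541
3405 = 6*541 + 159
541 = 3*159 + 64
159 = 2*64 + 31
64 = 2*31 + 2
31 = 15*2 + 1
2 = 2*1 + 0
gcd(3405, 7351) = 1, so the inverse exists.
Bézout: 1 = −1649*7351 + 3560*3405.
So 3405⁻¹ ≡ 3560 (mod 7351).

3560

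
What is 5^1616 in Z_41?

5^1 ≡ 5 (mod 41)
5^2 ≡ 5^2 = 25 (mod 41)
5^4 ≡ 25^2 = 625 ≡ 10 (mod 41)
5^8 ≡ 10^2 = 100 ≡ 18 (mod 41)
5^16 ≡ 18^2 = 324 ≡ 37 (mod 41)
5^32 ≡ 37^2 = 1369 ≡ 16 (mod 41)
5^64 ≡ 16^2 = 256 ≡ 10 (mod 41)
5^128 ≡ 10^2 = 100 ≡ 18 (mod 41)
5^256 ≡ 18^2 = 324 ≡ 37 (mod 41)
5^512 ≡ 37^2 = 1369 ≡ 16 (mod 41)
5^1024 ≡ 16^2 = 256 ≡ 10 (mod 41)
5^1616 = 5^1024 · 5^512 · 5^64 · 5^16 ≡ 10 · 16 · 10 · 37 (mod 41).
Accumulate the product:
10 · 16 = 160 ≡ 37
37 · 10 = 370 ≡ 1
1 · 37 = 37

37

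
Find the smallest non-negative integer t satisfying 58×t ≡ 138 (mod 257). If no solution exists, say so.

gcd(58, 257) = 1, so a unique solution mod 257 exists.
58⁻¹ ≡ 226 (mod 257).
t ≡ 226×138 ≡ 91 (mod 257).

91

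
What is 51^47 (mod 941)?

Compute successive squares:
51^1 ≡ 51 (mod 941)
51^2 ≡ 51^2 = 2601 ≡ 719 (mod 941)
51^4 ≡ 719^2 = 516961 ≡ 352 (mod 941)
51^8 ≡ 352^2 = 123904 ≡ 633 (mod 941)
51^16 ≡ 633^2 = 400689 ≡ 764 (mod 941)
51^32 ≡ 764^2 = 583696 ≡ 276 (mod 941)
51^47 = 51^32 × 51^8 × 51^4 × 51^2 × 51^1 ≡ 276 × 633 × 352 × 719 × 51 (mod 941).
Accumulate the product:
276 × 633 = 174708 ≡ 623
623 × 352 = 219296 ≡ 43
43 × 719 = 30917 ≡ 805
805 × 51 = 41055 ≡ 592

592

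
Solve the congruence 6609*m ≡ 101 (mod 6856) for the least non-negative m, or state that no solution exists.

gcd(6609, 6856) = 1, so a unique solution mod 6856 exists.
6609⁻¹ ≡ 4913 (mod 6856).
m ≡ 4913*101 ≡ 2581 (mod 6856).

2581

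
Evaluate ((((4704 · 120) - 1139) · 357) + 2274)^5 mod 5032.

4704 · 120 = 564480 ≡ 896 (mod 5032)
896 - 1139 = -243 ≡ 4789 (mod 5032)
4789 · 357 = 1709673 ≡ 3825 (mod 5032)
3825 + 2274 = 6099 ≡ 1067 (mod 5032)
(1067)^5 ≡ 1067 (mod 5032)

1067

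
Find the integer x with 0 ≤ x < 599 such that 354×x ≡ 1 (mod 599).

599 = 1·354 + 245
354 = 1·245 + 109
245 = 2·109 + 27
109 = 4·27 + 1
27 = 27·1 + 0
gcd(354, 599) = 1, so the inverse exists.
Back-substitute for 1:
1 = 1·109 − 4·27
  = −4·245 + 9·109
  = 9·354 − 13·245
  = −13·599 + 22·354
So 354⁻¹ ≡ 22 (mod 599).

22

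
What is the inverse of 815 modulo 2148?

311

2148 = 2×815 + 518
815 = 1×518 + 297
518 = 1×297 + 221
297 = 1×221 + 76
221 = 2×76 + 69
76 = 1×69 + 7
69 = 9×7 + 6
7 = 1×6 + 1
6 = 6×1 + 0
gcd(815, 2148) = 1, so the inverse exists.
Bézout: 1 = −118×2148 + 311×815.
So 815⁻¹ ≡ 311 (mod 2148).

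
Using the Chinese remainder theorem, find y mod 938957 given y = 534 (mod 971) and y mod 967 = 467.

219009

971⁻¹ mod 967: 971×242 ≡ 1 (mod 967), so 971⁻¹ ≡ 242.
y = 534 + 971×((467 − 534)×242 mod 967) = 534 + 971×225 = 219009.
Check: 219009 mod 971 = 534, 219009 mod 967 = 467. ✓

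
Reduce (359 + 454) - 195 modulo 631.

618

359 + 454 = 813 ≡ 182 (mod 631)
182 - 195 = -13 ≡ 618 (mod 631)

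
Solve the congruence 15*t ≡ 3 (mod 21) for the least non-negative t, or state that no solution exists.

3

gcd(15, 21) = 3, and 3 | 3, so solutions exist.
Divide through by 3: 5*t mod 7 = 1.
5⁻¹ ≡ 3 (mod 7).
t ≡ 3*1 ≡ 3 (mod 7).
The smallest non-negative solution is t = 3.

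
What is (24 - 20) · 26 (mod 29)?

17

24 - 20 = 4
4 · 26 = 104 ≡ 17 (mod 29)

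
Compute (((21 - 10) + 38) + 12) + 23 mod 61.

21 - 10 = 11
11 + 38 = 49
49 + 12 = 61 ≡ 0 (mod 61)
0 + 23 = 23

23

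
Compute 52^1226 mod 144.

112

52^1 ≡ 52 (mod 144)
52^2 ≡ 52^2 = 2704 ≡ 112 (mod 144)
52^4 ≡ 112^2 = 12544 ≡ 16 (mod 144)
52^8 ≡ 16^2 = 256 ≡ 112 (mod 144)
52^16 ≡ 112^2 = 12544 ≡ 16 (mod 144)
52^32 ≡ 16^2 = 256 ≡ 112 (mod 144)
52^64 ≡ 112^2 = 12544 ≡ 16 (mod 144)
52^128 ≡ 16^2 = 256 ≡ 112 (mod 144)
52^256 ≡ 112^2 = 12544 ≡ 16 (mod 144)
52^512 ≡ 16^2 = 256 ≡ 112 (mod 144)
52^1024 ≡ 112^2 = 12544 ≡ 16 (mod 144)
52^1226 = 52^1024 * 52^128 * 52^64 * 52^8 * 52^2 ≡ 16 * 112 * 16 * 112 * 112 (mod 144).
Accumulate the product:
16 * 112 = 1792 ≡ 64
64 * 16 = 1024 ≡ 16
16 * 112 = 1792 ≡ 64
64 * 112 = 7168 ≡ 112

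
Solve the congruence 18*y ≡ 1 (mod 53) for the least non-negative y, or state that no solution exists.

gcd(18, 53) = 1, so a unique solution mod 53 exists.
18⁻¹ ≡ 3 (mod 53).
y ≡ 3*1 ≡ 3 (mod 53).

3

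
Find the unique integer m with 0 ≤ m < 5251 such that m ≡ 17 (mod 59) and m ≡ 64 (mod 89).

59⁻¹ mod 89: 59*86 ≡ 1 (mod 89), so 59⁻¹ ≡ 86.
m = 17 + 59*((64 − 17)*86 mod 89) = 17 + 59*37 = 2200.

2200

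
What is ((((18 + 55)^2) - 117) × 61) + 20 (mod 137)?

112

18 + 55 = 73
(73)^2 ≡ 123 (mod 137)
123 - 117 = 6
6 × 61 = 366 ≡ 92 (mod 137)
92 + 20 = 112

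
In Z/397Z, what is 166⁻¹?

397 = 2×166 + 65
166 = 2×65 + 36
65 = 1×36 + 29
36 = 1×29 + 7
29 = 4×7 + 1
7 = 7×1 + 0
gcd(166, 397) = 1, so the inverse exists.
Back-substitute for 1:
1 = 1×29 − 4×7
  = −4×36 + 5×29
  = 5×65 − 9×36
  = −9×166 + 23×65
  = 23×397 − 55×166
So 166⁻¹ ≡ −55 ≡ 342 (mod 397).

342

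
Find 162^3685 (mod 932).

By square-and-multiply:
3685 in binary is 111001100101, i.e. 3685 = 2048 + 1024 + 512 + 64 + 32 + 4 + 1.
162^1 ≡ 162 (mod 932)
162^2 ≡ 162^2 = 26244 ≡ 148 (mod 932)
162^4 ≡ 148^2 = 21904 ≡ 468 (mod 932)
162^8 ≡ 468^2 = 219024 ≡ 4 (mod 932)
162^16 ≡ 4^2 = 16 (mod 932)
162^32 ≡ 16^2 = 256 (mod 932)
162^64 ≡ 256^2 = 65536 ≡ 296 (mod 932)
162^128 ≡ 296^2 = 87616 ≡ 8 (mod 932)
162^256 ≡ 8^2 = 64 (mod 932)
162^512 ≡ 64^2 = 4096 ≡ 368 (mod 932)
162^1024 ≡ 368^2 = 135424 ≡ 284 (mod 932)
162^2048 ≡ 284^2 = 80656 ≡ 504 (mod 932)
162^3685 = 162^2048 × 162^1024 × 162^512 × 162^64 × 162^32 × 162^4 × 162^1 ≡ 504 × 284 × 368 × 296 × 256 × 468 × 162 (mod 932).
Accumulate the product:
504 × 284 = 143136 ≡ 540
540 × 368 = 198720 ≡ 204
204 × 296 = 60384 ≡ 736
736 × 256 = 188416 ≡ 152
152 × 468 = 71136 ≡ 304
304 × 162 = 49248 ≡ 784

784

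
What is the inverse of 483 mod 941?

941 = 1×483 + 458
483 = 1×458 + 25
458 = 18×25 + 8
25 = 3×8 + 1
8 = 8×1 + 0
gcd(483, 941) = 1, so the inverse exists.
Back-substitute for 1:
1 = 1×25 − 3×8
  = −3×458 + 55×25
  = 55×483 − 58×458
  = −58×941 + 113×483
So 483⁻¹ ≡ 113 (mod 941).

113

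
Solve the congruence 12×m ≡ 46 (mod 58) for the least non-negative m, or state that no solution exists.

28

gcd(12, 58) = 2, and 2 | 46, so solutions exist.
Divide through by 2: 6×m ≡ 23 (mod 29).
6⁻¹ ≡ 5 (mod 29).
m ≡ 5×23 ≡ 28 (mod 29).
The smallest non-negative solution is m = 28.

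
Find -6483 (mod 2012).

1565

-6483 = -4·2012 + 1565, so -6483 ≡ 1565 (mod 2012).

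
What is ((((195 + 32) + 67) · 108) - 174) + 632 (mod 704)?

530

195 + 32 = 227
227 + 67 = 294
294 · 108 = 31752 ≡ 72 (mod 704)
72 - 174 = -102 ≡ 602 (mod 704)
602 + 632 = 1234 ≡ 530 (mod 704)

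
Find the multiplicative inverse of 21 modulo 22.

21

Run the extended Euclidean algorithm:
22 = 1·21 + 1
21 = 21·1 + 0
gcd(21, 22) = 1, so the inverse exists.
Back-substitute for 1:
1 = 1·22 − 1·21
So 21⁻¹ ≡ −1 ≡ 21 (mod 22).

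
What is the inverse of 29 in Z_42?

29

42 = 1×29 + 13
29 = 2×13 + 3
13 = 4×3 + 1
3 = 3×1 + 0
gcd(29, 42) = 1, so the inverse exists.
Back-substitute for 1:
1 = 1×13 − 4×3
  = −4×29 + 9×13
  = 9×42 − 13×29
So 29⁻¹ ≡ −13 ≡ 29 (mod 42).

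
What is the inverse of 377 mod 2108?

397

2108 = 5×377 + 223
377 = 1×223 + 154
223 = 1×154 + 69
154 = 2×69 + 16
69 = 4×16 + 5
16 = 3×5 + 1
5 = 5×1 + 0
gcd(377, 2108) = 1, so the inverse exists.
Back-substitute for 1:
1 = 1×16 − 3×5
  = −3×69 + 13×16
  = 13×154 − 29×69
  = −29×223 + 42×154
  = 42×377 − 71×223
  = −71×2108 + 397×377
So 377⁻¹ ≡ 397 (mod 2108).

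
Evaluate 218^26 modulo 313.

25

Using repeated squaring:
26 in binary is 11010, i.e. 26 = 16 + 8 + 2.
218^1 ≡ 218 (mod 313)
218^2 ≡ 218^2 = 47524 ≡ 261 (mod 313)
218^4 ≡ 261^2 = 68121 ≡ 200 (mod 313)
218^8 ≡ 200^2 = 40000 ≡ 249 (mod 313)
218^16 ≡ 249^2 = 62001 ≡ 27 (mod 313)
218^26 = 218^16 × 218^8 × 218^2 ≡ 27 × 249 × 261 (mod 313).
Accumulate the product:
27 × 249 = 6723 ≡ 150
150 × 261 = 39150 ≡ 25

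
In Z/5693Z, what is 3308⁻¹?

5693 = 1·3308 + 2385
3308 = 1·2385 + 923
2385 = 2·923 + 539
923 = 1·539 + 384
539 = 1·384 + 155
384 = 2·155 + 74
155 = 2·74 + 7
74 = 10·7 + 4
7 = 1·4 + 3
4 = 1·3 + 1
3 = 3·1 + 0
gcd(3308, 5693) = 1, so the inverse exists.
Back-substitute for 1:
1 = 1·4 − 1·3
  = −1·7 + 2·4
  = 2·74 − 21·7
  = −21·155 + 44·74
  = 44·384 − 109·155
  = −109·539 + 153·384
  = 153·923 − 262·539
  = −262·2385 + 677·923
  = 677·3308 − 939·2385
  = −939·5693 + 1616·3308
So 3308⁻¹ ≡ 1616 (mod 5693).

1616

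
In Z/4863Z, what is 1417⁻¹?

Run the extended Euclidean algorithm:
4863 = 3*1417 + 612
1417 = 2*612 + 193
612 = 3*193 + 33
193 = 5*33 + 28
33 = 1*28 + 5
28 = 5*5 + 3
5 = 1*3 + 2
3 = 1*2 + 1
2 = 2*1 + 0
gcd(1417, 4863) = 1, so the inverse exists.
Bézout: 1 = −558*4863 + 1915*1417.
So 1417⁻¹ ≡ 1915 (mod 4863).

1915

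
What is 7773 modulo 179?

76

7773 = 43·179 + 76, so 7773 ≡ 76 (mod 179).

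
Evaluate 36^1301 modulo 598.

Compute successive squares:
1301 in binary is 10100010101, i.e. 1301 = 1024 + 256 + 16 + 4 + 1.
36^1 ≡ 36 (mod 598)
36^2 ≡ 36^2 = 1296 ≡ 100 (mod 598)
36^4 ≡ 100^2 = 10000 ≡ 432 (mod 598)
36^8 ≡ 432^2 = 186624 ≡ 48 (mod 598)
36^16 ≡ 48^2 = 2304 ≡ 510 (mod 598)
36^32 ≡ 510^2 = 260100 ≡ 568 (mod 598)
36^64 ≡ 568^2 = 322624 ≡ 302 (mod 598)
36^128 ≡ 302^2 = 91204 ≡ 308 (mod 598)
36^256 ≡ 308^2 = 94864 ≡ 380 (mod 598)
36^512 ≡ 380^2 = 144400 ≡ 282 (mod 598)
36^1024 ≡ 282^2 = 79524 ≡ 588 (mod 598)
36^1301 = 36^1024 * 36^256 * 36^16 * 36^4 * 36^1 ≡ 588 * 380 * 510 * 432 * 36 (mod 598).
Accumulate the product:
588 * 380 = 223440 ≡ 386
386 * 510 = 196860 ≡ 118
118 * 432 = 50976 ≡ 146
146 * 36 = 5256 ≡ 472

472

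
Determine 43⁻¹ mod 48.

19

Apply the Euclidean algorithm and back-substitute:
48 = 1*43 + 5
43 = 8*5 + 3
5 = 1*3 + 2
3 = 1*2 + 1
2 = 2*1 + 0
gcd(43, 48) = 1, so the inverse exists.
Bézout: 1 = −17*48 + 19*43.
So 43⁻¹ ≡ 19 (mod 48).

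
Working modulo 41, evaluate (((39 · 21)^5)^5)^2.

1

39 · 21 = 819 ≡ 40 (mod 41)
(40)^5 ≡ 40 (mod 41)
(40)^5 ≡ 40 (mod 41)
(40)^2 ≡ 1 (mod 41)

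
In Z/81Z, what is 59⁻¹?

Apply the Euclidean algorithm and back-substitute:
81 = 1·59 + 22
59 = 2·22 + 15
22 = 1·15 + 7
15 = 2·7 + 1
7 = 7·1 + 0
gcd(59, 81) = 1, so the inverse exists.
Bézout: 1 = −8·81 + 11·59.
So 59⁻¹ ≡ 11 (mod 81).

11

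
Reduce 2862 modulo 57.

2862 = 50×57 + 12, so 2862 ≡ 12 (mod 57).

12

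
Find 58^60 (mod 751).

51

60 in binary is 111100, i.e. 60 = 32 + 16 + 8 + 4.
58^1 ≡ 58 (mod 751)
58^2 ≡ 58^2 = 3364 ≡ 360 (mod 751)
58^4 ≡ 360^2 = 129600 ≡ 428 (mod 751)
58^8 ≡ 428^2 = 183184 ≡ 691 (mod 751)
58^16 ≡ 691^2 = 477481 ≡ 596 (mod 751)
58^32 ≡ 596^2 = 355216 ≡ 744 (mod 751)
58^60 = 58^32 × 58^16 × 58^8 × 58^4 ≡ 744 × 596 × 691 × 428 (mod 751).
Accumulate the product:
744 × 596 = 443424 ≡ 334
334 × 691 = 230794 ≡ 237
237 × 428 = 101436 ≡ 51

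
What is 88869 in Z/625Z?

88869 = 142×625 + 119, so 88869 ≡ 119 (mod 625).

119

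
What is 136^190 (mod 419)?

1

Using repeated squaring:
190 in binary is 10111110, i.e. 190 = 128 + 32 + 16 + 8 + 4 + 2.
136^1 ≡ 136 (mod 419)
136^2 ≡ 136^2 = 18496 ≡ 60 (mod 419)
136^4 ≡ 60^2 = 3600 ≡ 248 (mod 419)
136^8 ≡ 248^2 = 61504 ≡ 330 (mod 419)
136^16 ≡ 330^2 = 108900 ≡ 379 (mod 419)
136^32 ≡ 379^2 = 143641 ≡ 343 (mod 419)
136^64 ≡ 343^2 = 117649 ≡ 329 (mod 419)
136^128 ≡ 329^2 = 108241 ≡ 139 (mod 419)
136^190 = 136^128 * 136^32 * 136^16 * 136^8 * 136^4 * 136^2 ≡ 139 * 343 * 379 * 330 * 248 * 60 (mod 419).
Accumulate the product:
139 * 343 = 47677 ≡ 330
330 * 379 = 125070 ≡ 208
208 * 330 = 68640 ≡ 343
343 * 248 = 85064 ≡ 7
7 * 60 = 420 ≡ 1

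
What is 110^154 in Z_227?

30

By square-and-multiply:
110^1 ≡ 110 (mod 227)
110^2 ≡ 110^2 = 12100 ≡ 69 (mod 227)
110^4 ≡ 69^2 = 4761 ≡ 221 (mod 227)
110^8 ≡ 221^2 = 48841 ≡ 36 (mod 227)
110^16 ≡ 36^2 = 1296 ≡ 161 (mod 227)
110^32 ≡ 161^2 = 25921 ≡ 43 (mod 227)
110^64 ≡ 43^2 = 1849 ≡ 33 (mod 227)
110^128 ≡ 33^2 = 1089 ≡ 181 (mod 227)
110^154 = 110^128 × 110^16 × 110^8 × 110^2 ≡ 181 × 161 × 36 × 69 (mod 227).
Accumulate the product:
181 × 161 = 29141 ≡ 85
85 × 36 = 3060 ≡ 109
109 × 69 = 7521 ≡ 30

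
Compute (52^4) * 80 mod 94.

86

(52)^4 ≡ 14 (mod 94)
14 * 80 = 1120 ≡ 86 (mod 94)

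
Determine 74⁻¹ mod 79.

By the extended Euclidean algorithm:
79 = 1*74 + 5
74 = 14*5 + 4
5 = 1*4 + 1
4 = 4*1 + 0
gcd(74, 79) = 1, so the inverse exists.
Back-substitute for 1:
1 = 1*5 − 1*4
  = −1*74 + 15*5
  = 15*79 − 16*74
So 74⁻¹ ≡ −16 ≡ 63 (mod 79).

63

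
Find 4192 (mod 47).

9

4192 = 89×47 + 9, so 4192 ≡ 9 (mod 47).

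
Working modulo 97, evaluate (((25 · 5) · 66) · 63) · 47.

61

25 · 5 = 125 ≡ 28 (mod 97)
28 · 66 = 1848 ≡ 5 (mod 97)
5 · 63 = 315 ≡ 24 (mod 97)
24 · 47 = 1128 ≡ 61 (mod 97)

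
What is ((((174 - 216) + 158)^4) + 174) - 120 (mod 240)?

70

174 - 216 = -42 ≡ 198 (mod 240)
198 + 158 = 356 ≡ 116 (mod 240)
(116)^4 ≡ 16 (mod 240)
16 + 174 = 190
190 - 120 = 70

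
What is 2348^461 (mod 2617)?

948

By square-and-multiply:
461 in binary is 111001101, i.e. 461 = 256 + 128 + 64 + 8 + 4 + 1.
2348^1 ≡ 2348 (mod 2617)
2348^2 ≡ 2348^2 = 5513104 ≡ 1702 (mod 2617)
2348^4 ≡ 1702^2 = 2896804 ≡ 2402 (mod 2617)
2348^8 ≡ 2402^2 = 5769604 ≡ 1736 (mod 2617)
2348^16 ≡ 1736^2 = 3013696 ≡ 1529 (mod 2617)
2348^32 ≡ 1529^2 = 2337841 ≡ 860 (mod 2617)
2348^64 ≡ 860^2 = 739600 ≡ 1606 (mod 2617)
2348^128 ≡ 1606^2 = 2579236 ≡ 1491 (mod 2617)
2348^256 ≡ 1491^2 = 2223081 ≡ 1248 (mod 2617)
2348^461 = 2348^256 * 2348^128 * 2348^64 * 2348^8 * 2348^4 * 2348^1 ≡ 1248 * 1491 * 1606 * 1736 * 2402 * 2348 (mod 2617).
Accumulate the product:
1248 * 1491 = 1860768 ≡ 81
81 * 1606 = 130086 ≡ 1853
1853 * 1736 = 3216808 ≡ 515
515 * 2402 = 1237030 ≡ 1806
1806 * 2348 = 4240488 ≡ 948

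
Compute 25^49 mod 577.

445

49 in binary is 110001, i.e. 49 = 32 + 16 + 1.
25^1 ≡ 25 (mod 577)
25^2 ≡ 25^2 = 625 ≡ 48 (mod 577)
25^4 ≡ 48^2 = 2304 ≡ 573 (mod 577)
25^8 ≡ 573^2 = 328329 ≡ 16 (mod 577)
25^16 ≡ 16^2 = 256 (mod 577)
25^32 ≡ 256^2 = 65536 ≡ 335 (mod 577)
25^49 = 25^32 × 25^16 × 25^1 ≡ 335 × 256 × 25 (mod 577).
Accumulate the product:
335 × 256 = 85760 ≡ 364
364 × 25 = 9100 ≡ 445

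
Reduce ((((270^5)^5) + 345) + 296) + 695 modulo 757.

496

(270)^5 ≡ 143 (mod 757)
(143)^5 ≡ 674 (mod 757)
674 + 345 = 1019 ≡ 262 (mod 757)
262 + 296 = 558
558 + 695 = 1253 ≡ 496 (mod 757)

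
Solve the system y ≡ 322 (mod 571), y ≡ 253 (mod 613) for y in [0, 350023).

76265

571⁻¹ mod 613: 571*540 ≡ 1 (mod 613), so 571⁻¹ ≡ 540.
y = 322 + 571*((253 − 322)*540 mod 613) = 322 + 571*133 = 76265.
Check: 76265 mod 571 = 322, 76265 mod 613 = 253. ✓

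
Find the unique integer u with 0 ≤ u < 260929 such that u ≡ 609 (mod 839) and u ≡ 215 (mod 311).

137366

839⁻¹ mod 311: 839·43 ≡ 1 (mod 311), so 839⁻¹ ≡ 43.
u = 609 + 839·((215 − 609)·43 mod 311) = 609 + 839·163 = 137366.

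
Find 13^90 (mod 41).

9

13^1 ≡ 13 (mod 41)
13^2 ≡ 13^2 = 169 ≡ 5 (mod 41)
13^4 ≡ 5^2 = 25 (mod 41)
13^8 ≡ 25^2 = 625 ≡ 10 (mod 41)
13^16 ≡ 10^2 = 100 ≡ 18 (mod 41)
13^32 ≡ 18^2 = 324 ≡ 37 (mod 41)
13^64 ≡ 37^2 = 1369 ≡ 16 (mod 41)
13^90 = 13^64 * 13^16 * 13^8 * 13^2 ≡ 16 * 18 * 10 * 5 (mod 41).
Accumulate the product:
16 * 18 = 288 ≡ 1
1 * 10 = 10
10 * 5 = 50 ≡ 9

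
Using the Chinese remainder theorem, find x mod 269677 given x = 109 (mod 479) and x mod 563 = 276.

479⁻¹ mod 563: 479×315 ≡ 1 (mod 563), so 479⁻¹ ≡ 315.
x = 109 + 479×((276 − 109)×315 mod 563) = 109 + 479×246 = 117943.

117943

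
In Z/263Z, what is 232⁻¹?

263 = 1*232 + 31
232 = 7*31 + 15
31 = 2*15 + 1
15 = 15*1 + 0
gcd(232, 263) = 1, so the inverse exists.
Back-substitute for 1:
1 = 1*31 − 2*15
  = −2*232 + 15*31
  = 15*263 − 17*232
So 232⁻¹ ≡ −17 ≡ 246 (mod 263).

246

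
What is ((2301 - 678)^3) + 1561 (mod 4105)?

2301 - 678 = 1623
(1623)^3 ≡ 2172 (mod 4105)
2172 + 1561 = 3733

3733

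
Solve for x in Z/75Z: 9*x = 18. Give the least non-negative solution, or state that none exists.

2

gcd(9, 75) = 3, and 3 | 18, so solutions exist.
Divide through by 3: 3*x = 6 (mod 25).
3⁻¹ ≡ 17 (mod 25).
x ≡ 17*6 ≡ 2 (mod 25).
The smallest non-negative solution is x = 2.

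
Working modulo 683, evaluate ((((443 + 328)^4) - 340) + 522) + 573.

159

443 + 328 = 771 ≡ 88 (mod 683)
(88)^4 ≡ 87 (mod 683)
87 - 340 = -253 ≡ 430 (mod 683)
430 + 522 = 952 ≡ 269 (mod 683)
269 + 573 = 842 ≡ 159 (mod 683)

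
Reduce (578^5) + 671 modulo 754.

(578)^5 ≡ 548 (mod 754)
548 + 671 = 1219 ≡ 465 (mod 754)

465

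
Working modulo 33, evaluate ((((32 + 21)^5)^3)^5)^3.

32 + 21 = 53 ≡ 20 (mod 33)
(20)^5 ≡ 23 (mod 33)
(23)^3 ≡ 23 (mod 33)
(23)^5 ≡ 23 (mod 33)
(23)^3 ≡ 23 (mod 33)

23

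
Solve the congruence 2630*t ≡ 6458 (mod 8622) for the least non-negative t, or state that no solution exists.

268

gcd(2630, 8622) = 2, and 2 | 6458, so solutions exist.
Divide through by 2: 1315*t mod 4311 = 3229.
1315⁻¹ ≡ 2980 (mod 4311).
t ≡ 2980*3229 ≡ 268 (mod 4311).
The smallest non-negative solution is t = 268.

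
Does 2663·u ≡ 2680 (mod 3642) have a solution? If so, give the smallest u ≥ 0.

gcd(2663, 3642) = 1, so a unique solution mod 3642 exists.
2663⁻¹ ≡ 2459 (mod 3642).
u ≡ 2459·2680 ≡ 1742 (mod 3642).

1742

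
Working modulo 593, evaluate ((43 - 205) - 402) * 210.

43 - 205 = -162 ≡ 431 (mod 593)
431 - 402 = 29
29 * 210 = 6090 ≡ 160 (mod 593)

160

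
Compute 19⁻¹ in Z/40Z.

19

Apply the Euclidean algorithm and back-substitute:
40 = 2*19 + 2
19 = 9*2 + 1
2 = 2*1 + 0
gcd(19, 40) = 1, so the inverse exists.
Back-substitute for 1:
1 = 1*19 − 9*2
  = −9*40 + 19*19
So 19⁻¹ ≡ 19 (mod 40).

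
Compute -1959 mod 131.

6

-1959 = -15·131 + 6, so -1959 ≡ 6 (mod 131).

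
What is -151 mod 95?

39

-151 = -2×95 + 39, so -151 ≡ 39 (mod 95).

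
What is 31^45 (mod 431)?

419

31^1 ≡ 31 (mod 431)
31^2 ≡ 31^2 = 961 ≡ 99 (mod 431)
31^4 ≡ 99^2 = 9801 ≡ 319 (mod 431)
31^8 ≡ 319^2 = 101761 ≡ 45 (mod 431)
31^16 ≡ 45^2 = 2025 ≡ 301 (mod 431)
31^32 ≡ 301^2 = 90601 ≡ 91 (mod 431)
31^45 = 31^32 * 31^8 * 31^4 * 31^1 ≡ 91 * 45 * 319 * 31 (mod 431).
Accumulate the product:
91 * 45 = 4095 ≡ 216
216 * 319 = 68904 ≡ 375
375 * 31 = 11625 ≡ 419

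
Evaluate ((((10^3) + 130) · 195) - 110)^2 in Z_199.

(10)^3 ≡ 5 (mod 199)
5 + 130 = 135
135 · 195 = 26325 ≡ 57 (mod 199)
57 - 110 = -53 ≡ 146 (mod 199)
(146)^2 ≡ 23 (mod 199)

23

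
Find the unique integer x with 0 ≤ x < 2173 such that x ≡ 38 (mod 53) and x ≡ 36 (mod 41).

53⁻¹ mod 41: 53·24 ≡ 1 (mod 41), so 53⁻¹ ≡ 24.
x = 38 + 53·((36 − 38)·24 mod 41) = 38 + 53·34 = 1840.
Check: 1840 mod 53 = 38, 1840 mod 41 = 36. ✓

1840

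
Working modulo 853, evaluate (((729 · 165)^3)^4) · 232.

729 · 165 = 120285 ≡ 12 (mod 853)
(12)^3 ≡ 22 (mod 853)
(22)^4 ≡ 534 (mod 853)
534 · 232 = 123888 ≡ 203 (mod 853)

203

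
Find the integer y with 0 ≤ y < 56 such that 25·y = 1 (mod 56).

Run the extended Euclidean algorithm:
56 = 2*25 + 6
25 = 4*6 + 1
6 = 6*1 + 0
gcd(25, 56) = 1, so the inverse exists.
Back-substitute for 1:
1 = 1*25 − 4*6
  = −4*56 + 9*25
So 25⁻¹ ≡ 9 (mod 56).

9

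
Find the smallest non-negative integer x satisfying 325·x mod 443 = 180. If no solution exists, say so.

21

gcd(325, 443) = 1, so a unique solution mod 443 exists.
325⁻¹ ≡ 229 (mod 443).
x ≡ 229·180 ≡ 21 (mod 443).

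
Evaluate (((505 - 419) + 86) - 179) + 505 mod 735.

505 - 419 = 86
86 + 86 = 172
172 - 179 = -7 ≡ 728 (mod 735)
728 + 505 = 1233 ≡ 498 (mod 735)

498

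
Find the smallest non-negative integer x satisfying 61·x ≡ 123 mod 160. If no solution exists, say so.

23

gcd(61, 160) = 1, so a unique solution mod 160 exists.
61⁻¹ ≡ 21 (mod 160).
x ≡ 21·123 ≡ 23 (mod 160).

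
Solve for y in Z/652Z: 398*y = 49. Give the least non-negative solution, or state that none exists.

no solution

gcd(398, 652) = 2, and 2 does not divide 49.
So the congruence has no solution.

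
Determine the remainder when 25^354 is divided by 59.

By square-and-multiply:
354 in binary is 101100010, i.e. 354 = 256 + 64 + 32 + 2.
25^1 ≡ 25 (mod 59)
25^2 ≡ 25^2 = 625 ≡ 35 (mod 59)
25^4 ≡ 35^2 = 1225 ≡ 45 (mod 59)
25^8 ≡ 45^2 = 2025 ≡ 19 (mod 59)
25^16 ≡ 19^2 = 361 ≡ 7 (mod 59)
25^32 ≡ 7^2 = 49 (mod 59)
25^64 ≡ 49^2 = 2401 ≡ 41 (mod 59)
25^128 ≡ 41^2 = 1681 ≡ 29 (mod 59)
25^256 ≡ 29^2 = 841 ≡ 15 (mod 59)
25^354 = 25^256 * 25^64 * 25^32 * 25^2 ≡ 15 * 41 * 49 * 35 (mod 59).
Accumulate the product:
15 * 41 = 615 ≡ 25
25 * 49 = 1225 ≡ 45
45 * 35 = 1575 ≡ 41

41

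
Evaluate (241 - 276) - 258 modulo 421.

241 - 276 = -35 ≡ 386 (mod 421)
386 - 258 = 128

128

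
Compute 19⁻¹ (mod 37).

Run the extended Euclidean algorithm:
37 = 1·19 + 18
19 = 1·18 + 1
18 = 18·1 + 0
gcd(19, 37) = 1, so the inverse exists.
Bézout: 1 = −1·37 + 2·19.
So 19⁻¹ ≡ 2 (mod 37).

2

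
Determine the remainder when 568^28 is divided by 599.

483

568^1 ≡ 568 (mod 599)
568^2 ≡ 568^2 = 322624 ≡ 362 (mod 599)
568^4 ≡ 362^2 = 131044 ≡ 462 (mod 599)
568^8 ≡ 462^2 = 213444 ≡ 200 (mod 599)
568^16 ≡ 200^2 = 40000 ≡ 466 (mod 599)
568^28 = 568^16 · 568^8 · 568^4 ≡ 466 · 200 · 462 (mod 599).
Accumulate the product:
466 · 200 = 93200 ≡ 355
355 · 462 = 164010 ≡ 483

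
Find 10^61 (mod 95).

Compute successive squares:
10^1 ≡ 10 (mod 95)
10^2 ≡ 10^2 = 100 ≡ 5 (mod 95)
10^4 ≡ 5^2 = 25 (mod 95)
10^8 ≡ 25^2 = 625 ≡ 55 (mod 95)
10^16 ≡ 55^2 = 3025 ≡ 80 (mod 95)
10^32 ≡ 80^2 = 6400 ≡ 35 (mod 95)
10^61 = 10^32 × 10^16 × 10^8 × 10^4 × 10^1 ≡ 35 × 80 × 55 × 25 × 10 (mod 95).
Accumulate the product:
35 × 80 = 2800 ≡ 45
45 × 55 = 2475 ≡ 5
5 × 25 = 125 ≡ 30
30 × 10 = 300 ≡ 15

15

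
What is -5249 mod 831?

568

-5249 = -7·831 + 568, so -5249 ≡ 568 (mod 831).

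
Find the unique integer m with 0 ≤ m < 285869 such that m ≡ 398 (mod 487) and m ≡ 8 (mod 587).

88058

487⁻¹ mod 587: 487×135 ≡ 1 (mod 587), so 487⁻¹ ≡ 135.
m = 398 + 487×((8 − 398)×135 mod 587) = 398 + 487×180 = 88058.
Check: 88058 mod 487 = 398, 88058 mod 587 = 8. ✓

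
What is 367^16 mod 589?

408

367^1 ≡ 367 (mod 589)
367^2 ≡ 367^2 = 134689 ≡ 397 (mod 589)
367^4 ≡ 397^2 = 157609 ≡ 346 (mod 589)
367^8 ≡ 346^2 = 119716 ≡ 149 (mod 589)
367^16 ≡ 149^2 = 22201 ≡ 408 (mod 589)
So 367^16 ≡ 408 (mod 589).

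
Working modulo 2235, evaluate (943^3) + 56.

(943)^3 ≡ 982 (mod 2235)
982 + 56 = 1038

1038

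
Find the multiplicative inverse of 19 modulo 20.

Run the extended Euclidean algorithm:
20 = 1·19 + 1
19 = 19·1 + 0
gcd(19, 20) = 1, so the inverse exists.
Bézout: 1 = 1·20 − 1·19.
So 19⁻¹ ≡ −1 ≡ 19 (mod 20).

19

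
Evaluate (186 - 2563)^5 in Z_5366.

186 - 2563 = -2377 ≡ 2989 (mod 5366)
(2989)^5 ≡ 5033 (mod 5366)

5033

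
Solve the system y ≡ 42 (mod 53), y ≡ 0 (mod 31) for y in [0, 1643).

837

53⁻¹ mod 31: 53×24 ≡ 1 (mod 31), so 53⁻¹ ≡ 24.
y = 42 + 53×((0 − 42)×24 mod 31) = 42 + 53×15 = 837.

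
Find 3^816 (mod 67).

Using repeated squaring:
816 in binary is 1100110000, i.e. 816 = 512 + 256 + 32 + 16.
3^1 ≡ 3 (mod 67)
3^2 ≡ 3^2 = 9 (mod 67)
3^4 ≡ 9^2 = 81 ≡ 14 (mod 67)
3^8 ≡ 14^2 = 196 ≡ 62 (mod 67)
3^16 ≡ 62^2 = 3844 ≡ 25 (mod 67)
3^32 ≡ 25^2 = 625 ≡ 22 (mod 67)
3^64 ≡ 22^2 = 484 ≡ 15 (mod 67)
3^128 ≡ 15^2 = 225 ≡ 24 (mod 67)
3^256 ≡ 24^2 = 576 ≡ 40 (mod 67)
3^512 ≡ 40^2 = 1600 ≡ 59 (mod 67)
3^816 = 3^512 × 3^256 × 3^32 × 3^16 ≡ 59 × 40 × 22 × 25 (mod 67).
Accumulate the product:
59 × 40 = 2360 ≡ 15
15 × 22 = 330 ≡ 62
62 × 25 = 1550 ≡ 9

9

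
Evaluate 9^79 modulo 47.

7

79 in binary is 1001111, i.e. 79 = 64 + 8 + 4 + 2 + 1.
9^1 ≡ 9 (mod 47)
9^2 ≡ 9^2 = 81 ≡ 34 (mod 47)
9^4 ≡ 34^2 = 1156 ≡ 28 (mod 47)
9^8 ≡ 28^2 = 784 ≡ 32 (mod 47)
9^16 ≡ 32^2 = 1024 ≡ 37 (mod 47)
9^32 ≡ 37^2 = 1369 ≡ 6 (mod 47)
9^64 ≡ 6^2 = 36 (mod 47)
9^79 = 9^64 × 9^8 × 9^4 × 9^2 × 9^1 ≡ 36 × 32 × 28 × 34 × 9 (mod 47).
Accumulate the product:
36 × 32 = 1152 ≡ 24
24 × 28 = 672 ≡ 14
14 × 34 = 476 ≡ 6
6 × 9 = 54 ≡ 7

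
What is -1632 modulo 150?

18

-1632 = -11·150 + 18, so -1632 ≡ 18 (mod 150).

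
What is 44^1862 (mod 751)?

465

Compute successive squares:
1862 in binary is 11101000110, i.e. 1862 = 1024 + 512 + 256 + 64 + 4 + 2.
44^1 ≡ 44 (mod 751)
44^2 ≡ 44^2 = 1936 ≡ 434 (mod 751)
44^4 ≡ 434^2 = 188356 ≡ 606 (mod 751)
44^8 ≡ 606^2 = 367236 ≡ 748 (mod 751)
44^16 ≡ 748^2 = 559504 ≡ 9 (mod 751)
44^32 ≡ 9^2 = 81 (mod 751)
44^64 ≡ 81^2 = 6561 ≡ 553 (mod 751)
44^128 ≡ 553^2 = 305809 ≡ 152 (mod 751)
44^256 ≡ 152^2 = 23104 ≡ 574 (mod 751)
44^512 ≡ 574^2 = 329476 ≡ 538 (mod 751)
44^1024 ≡ 538^2 = 289444 ≡ 309 (mod 751)
44^1862 = 44^1024 * 44^512 * 44^256 * 44^64 * 44^4 * 44^2 ≡ 309 * 538 * 574 * 553 * 606 * 434 (mod 751).
Accumulate the product:
309 * 538 = 166242 ≡ 271
271 * 574 = 155554 ≡ 97
97 * 553 = 53641 ≡ 320
320 * 606 = 193920 ≡ 162
162 * 434 = 70308 ≡ 465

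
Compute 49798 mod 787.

49798 = 63*787 + 217, so 49798 ≡ 217 (mod 787).

217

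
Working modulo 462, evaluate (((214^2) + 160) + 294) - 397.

(214)^2 ≡ 58 (mod 462)
58 + 160 = 218
218 + 294 = 512 ≡ 50 (mod 462)
50 - 397 = -347 ≡ 115 (mod 462)

115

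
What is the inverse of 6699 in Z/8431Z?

5817

By the extended Euclidean algorithm:
8431 = 1*6699 + 1732
6699 = 3*1732 + 1503
1732 = 1*1503 + 229
1503 = 6*229 + 129
229 = 1*129 + 100
129 = 1*100 + 29
100 = 3*29 + 13
29 = 2*13 + 3
13 = 4*3 + 1
3 = 3*1 + 0
gcd(6699, 8431) = 1, so the inverse exists.
Back-substitute for 1:
1 = 1*13 − 4*3
  = −4*29 + 9*13
  = 9*100 − 31*29
  = −31*129 + 40*100
  = 40*229 − 71*129
  = −71*1503 + 466*229
  = 466*1732 − 537*1503
  = −537*6699 + 2077*1732
  = 2077*8431 − 2614*6699
So 6699⁻¹ ≡ −2614 ≡ 5817 (mod 8431).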